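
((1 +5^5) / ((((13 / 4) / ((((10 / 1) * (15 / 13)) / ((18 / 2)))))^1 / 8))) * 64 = 106700800 / 169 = 631365.68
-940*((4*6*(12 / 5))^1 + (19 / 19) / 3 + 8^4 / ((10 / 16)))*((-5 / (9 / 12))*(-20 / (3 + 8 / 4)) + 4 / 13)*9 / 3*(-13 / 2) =9807019624 / 3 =3269006541.33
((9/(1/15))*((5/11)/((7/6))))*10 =40500/77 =525.97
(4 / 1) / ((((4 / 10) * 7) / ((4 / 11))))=40 / 77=0.52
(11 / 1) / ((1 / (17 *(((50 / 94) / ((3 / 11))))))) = 51425 / 141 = 364.72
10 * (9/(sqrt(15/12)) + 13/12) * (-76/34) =-1368 * sqrt(5)/17 - 1235/51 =-204.15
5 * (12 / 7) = 60 / 7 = 8.57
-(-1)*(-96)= -96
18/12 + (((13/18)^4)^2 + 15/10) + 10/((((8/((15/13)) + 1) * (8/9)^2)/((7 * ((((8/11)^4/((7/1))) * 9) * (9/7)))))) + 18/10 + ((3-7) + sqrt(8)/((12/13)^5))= 10.26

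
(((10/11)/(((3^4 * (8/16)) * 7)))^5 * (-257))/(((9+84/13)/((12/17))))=-42764800000/10749850991296248316023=-0.00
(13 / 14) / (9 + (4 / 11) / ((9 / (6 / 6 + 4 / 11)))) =4719 / 46018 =0.10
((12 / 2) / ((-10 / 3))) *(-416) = 3744 / 5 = 748.80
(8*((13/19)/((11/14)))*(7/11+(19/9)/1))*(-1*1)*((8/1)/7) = -452608/20691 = -21.87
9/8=1.12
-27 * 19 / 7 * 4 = -2052 / 7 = -293.14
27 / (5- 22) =-27 / 17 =-1.59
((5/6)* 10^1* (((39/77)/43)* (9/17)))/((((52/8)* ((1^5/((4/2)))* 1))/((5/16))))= 1125/225148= 0.00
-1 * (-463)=463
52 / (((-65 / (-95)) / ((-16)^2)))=19456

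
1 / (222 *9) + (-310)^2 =192007801 / 1998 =96100.00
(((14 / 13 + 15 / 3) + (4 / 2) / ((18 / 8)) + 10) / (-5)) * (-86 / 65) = 34142 / 7605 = 4.49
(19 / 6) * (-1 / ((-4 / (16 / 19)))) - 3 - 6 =-25 / 3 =-8.33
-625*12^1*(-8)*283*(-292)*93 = -461108880000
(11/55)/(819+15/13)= 13/53310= 0.00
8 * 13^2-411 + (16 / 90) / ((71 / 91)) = 3007223 / 3195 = 941.23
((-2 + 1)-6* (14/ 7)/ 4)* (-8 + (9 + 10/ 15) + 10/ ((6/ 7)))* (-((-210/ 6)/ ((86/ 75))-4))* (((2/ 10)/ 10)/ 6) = -11876/ 1935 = -6.14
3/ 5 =0.60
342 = 342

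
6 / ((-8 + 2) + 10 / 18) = -54 / 49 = -1.10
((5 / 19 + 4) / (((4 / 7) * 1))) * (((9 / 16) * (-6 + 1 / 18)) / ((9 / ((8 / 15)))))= -2247 / 1520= -1.48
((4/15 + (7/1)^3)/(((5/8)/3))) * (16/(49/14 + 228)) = 1318144/11575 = 113.88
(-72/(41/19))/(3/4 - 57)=608/1025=0.59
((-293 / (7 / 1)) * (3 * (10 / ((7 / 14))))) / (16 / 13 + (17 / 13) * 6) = -276.68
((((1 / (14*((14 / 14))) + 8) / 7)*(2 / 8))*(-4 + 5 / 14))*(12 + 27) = -224757 / 5488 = -40.95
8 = 8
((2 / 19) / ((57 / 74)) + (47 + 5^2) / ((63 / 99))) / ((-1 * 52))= -214693 / 98553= -2.18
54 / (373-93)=0.19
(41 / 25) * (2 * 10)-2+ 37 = 339 / 5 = 67.80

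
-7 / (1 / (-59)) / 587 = 0.70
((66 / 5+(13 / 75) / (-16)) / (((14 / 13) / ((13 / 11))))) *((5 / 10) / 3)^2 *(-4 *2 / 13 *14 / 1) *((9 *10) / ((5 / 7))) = -1440257 / 3300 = -436.44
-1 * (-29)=29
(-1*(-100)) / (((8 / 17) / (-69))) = -29325 / 2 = -14662.50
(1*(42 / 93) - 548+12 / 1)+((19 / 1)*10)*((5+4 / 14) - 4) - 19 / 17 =-1078591 / 3689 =-292.38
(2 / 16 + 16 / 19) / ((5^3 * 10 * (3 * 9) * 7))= 7 / 1710000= 0.00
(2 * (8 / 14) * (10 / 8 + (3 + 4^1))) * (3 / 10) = 99 / 35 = 2.83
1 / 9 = 0.11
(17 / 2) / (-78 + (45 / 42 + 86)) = 119 / 127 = 0.94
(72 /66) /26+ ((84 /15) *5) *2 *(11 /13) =6782 /143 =47.43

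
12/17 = 0.71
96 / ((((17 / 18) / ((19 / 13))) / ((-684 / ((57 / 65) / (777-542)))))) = -462931200 / 17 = -27231247.06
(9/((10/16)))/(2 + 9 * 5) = 72/235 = 0.31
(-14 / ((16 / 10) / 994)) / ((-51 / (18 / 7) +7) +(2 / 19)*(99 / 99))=991515 / 1451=683.33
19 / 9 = 2.11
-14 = -14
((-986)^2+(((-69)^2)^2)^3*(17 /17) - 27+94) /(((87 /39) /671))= 101590935916386495932819752 /29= 3503135721254706756304129.00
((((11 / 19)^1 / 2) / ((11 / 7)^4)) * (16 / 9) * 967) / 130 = 9287068 / 14794065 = 0.63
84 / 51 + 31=555 / 17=32.65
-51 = -51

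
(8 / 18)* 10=40 / 9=4.44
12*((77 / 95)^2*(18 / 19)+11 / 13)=39283332 / 2229175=17.62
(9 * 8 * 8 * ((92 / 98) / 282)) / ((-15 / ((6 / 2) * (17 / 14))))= -37536 / 80605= -0.47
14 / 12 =7 / 6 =1.17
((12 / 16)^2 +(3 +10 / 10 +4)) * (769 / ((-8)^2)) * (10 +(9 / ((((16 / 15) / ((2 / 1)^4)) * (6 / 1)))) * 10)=24757955 / 1024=24177.69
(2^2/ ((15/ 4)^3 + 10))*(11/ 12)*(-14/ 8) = -112/ 1095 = -0.10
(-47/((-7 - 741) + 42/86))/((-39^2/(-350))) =707350/48889503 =0.01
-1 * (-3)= 3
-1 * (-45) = 45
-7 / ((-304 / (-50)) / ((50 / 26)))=-4375 / 1976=-2.21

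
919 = 919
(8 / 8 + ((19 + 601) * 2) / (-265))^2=38025 / 2809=13.54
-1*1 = -1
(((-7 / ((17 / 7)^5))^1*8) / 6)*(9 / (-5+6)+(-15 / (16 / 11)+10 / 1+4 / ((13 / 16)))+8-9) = -308593327 / 221497692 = -1.39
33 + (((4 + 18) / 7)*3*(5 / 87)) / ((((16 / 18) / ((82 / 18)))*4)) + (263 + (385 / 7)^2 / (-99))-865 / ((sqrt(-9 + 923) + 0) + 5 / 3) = 64181154367 / 239731632-7785*sqrt(914) / 8201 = 239.02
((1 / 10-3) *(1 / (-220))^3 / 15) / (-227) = -29 / 362564400000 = -0.00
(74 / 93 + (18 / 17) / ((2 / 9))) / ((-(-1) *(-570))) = -8791 / 901170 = -0.01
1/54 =0.02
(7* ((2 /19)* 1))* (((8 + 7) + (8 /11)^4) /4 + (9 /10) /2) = 4376134 /1390895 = 3.15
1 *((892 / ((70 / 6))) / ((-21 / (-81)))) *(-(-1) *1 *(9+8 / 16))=686394 / 245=2801.61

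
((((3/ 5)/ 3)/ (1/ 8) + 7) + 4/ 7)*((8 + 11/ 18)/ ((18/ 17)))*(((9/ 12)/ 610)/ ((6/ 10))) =56389/ 368928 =0.15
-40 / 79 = -0.51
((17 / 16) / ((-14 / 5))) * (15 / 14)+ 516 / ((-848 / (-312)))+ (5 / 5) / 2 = 31569961 / 166208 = 189.94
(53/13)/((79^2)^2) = 53/506351053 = 0.00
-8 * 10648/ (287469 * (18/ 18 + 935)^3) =-1331/ 3683312699976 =-0.00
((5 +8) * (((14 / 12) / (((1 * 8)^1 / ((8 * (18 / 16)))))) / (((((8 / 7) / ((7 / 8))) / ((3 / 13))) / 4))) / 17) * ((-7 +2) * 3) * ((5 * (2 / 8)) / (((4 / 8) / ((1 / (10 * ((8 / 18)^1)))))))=-416745 / 69632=-5.98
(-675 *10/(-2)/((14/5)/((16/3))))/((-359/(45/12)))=-168750/2513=-67.15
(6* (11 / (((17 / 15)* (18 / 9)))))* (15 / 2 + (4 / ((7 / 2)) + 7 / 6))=33990 / 119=285.63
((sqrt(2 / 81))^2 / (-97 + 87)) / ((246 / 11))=-11 / 99630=-0.00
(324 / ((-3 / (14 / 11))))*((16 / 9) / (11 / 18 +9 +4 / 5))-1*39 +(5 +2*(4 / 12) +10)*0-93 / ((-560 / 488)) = 13399101 / 721490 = 18.57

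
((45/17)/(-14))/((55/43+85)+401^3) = -1935/659901494014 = -0.00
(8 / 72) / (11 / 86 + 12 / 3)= 86 / 3195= 0.03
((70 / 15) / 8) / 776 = 7 / 9312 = 0.00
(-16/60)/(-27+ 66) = -4/585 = -0.01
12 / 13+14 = 194 / 13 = 14.92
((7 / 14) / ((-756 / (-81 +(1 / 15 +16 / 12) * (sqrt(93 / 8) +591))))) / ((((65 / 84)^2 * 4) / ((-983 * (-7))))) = -29959874 / 21125 - 337169 * sqrt(186) / 507000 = -1427.29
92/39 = 2.36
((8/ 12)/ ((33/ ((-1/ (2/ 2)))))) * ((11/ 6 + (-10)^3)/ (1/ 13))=77857/ 297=262.14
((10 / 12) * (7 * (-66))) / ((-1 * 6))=64.17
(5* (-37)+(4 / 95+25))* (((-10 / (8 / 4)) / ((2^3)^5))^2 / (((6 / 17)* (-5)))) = 64583 / 30601641984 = 0.00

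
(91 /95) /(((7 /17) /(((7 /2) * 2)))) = 16.28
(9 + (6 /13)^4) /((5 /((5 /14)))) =258345 /399854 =0.65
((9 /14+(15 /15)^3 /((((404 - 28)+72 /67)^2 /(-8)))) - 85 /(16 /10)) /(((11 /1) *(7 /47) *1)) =-1377596913093 /43003420768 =-32.03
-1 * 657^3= -283593393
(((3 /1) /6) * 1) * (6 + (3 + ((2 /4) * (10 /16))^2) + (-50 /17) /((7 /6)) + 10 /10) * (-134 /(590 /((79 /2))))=-33.99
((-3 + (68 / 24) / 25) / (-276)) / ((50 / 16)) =433 / 129375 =0.00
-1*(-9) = 9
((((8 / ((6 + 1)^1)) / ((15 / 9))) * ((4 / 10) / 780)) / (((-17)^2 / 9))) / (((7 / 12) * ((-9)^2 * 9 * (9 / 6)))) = 0.00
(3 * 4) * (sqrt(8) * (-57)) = -1368 * sqrt(2) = -1934.64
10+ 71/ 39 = 461/ 39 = 11.82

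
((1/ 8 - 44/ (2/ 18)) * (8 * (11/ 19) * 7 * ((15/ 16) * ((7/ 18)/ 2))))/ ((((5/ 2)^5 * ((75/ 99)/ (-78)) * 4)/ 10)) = 732308577/ 118750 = 6166.81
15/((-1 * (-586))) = 15/586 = 0.03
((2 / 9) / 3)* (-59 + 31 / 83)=-3244 / 747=-4.34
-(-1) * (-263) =-263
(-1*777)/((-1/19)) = 14763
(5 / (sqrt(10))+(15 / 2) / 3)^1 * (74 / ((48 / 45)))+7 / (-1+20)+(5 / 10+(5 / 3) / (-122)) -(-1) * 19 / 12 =555 * sqrt(10) / 16+3261437 / 18544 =285.57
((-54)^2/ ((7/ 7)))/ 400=729/ 100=7.29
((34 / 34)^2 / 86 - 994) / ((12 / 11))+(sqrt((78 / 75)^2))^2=-586997993 / 645000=-910.07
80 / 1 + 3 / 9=241 / 3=80.33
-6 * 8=-48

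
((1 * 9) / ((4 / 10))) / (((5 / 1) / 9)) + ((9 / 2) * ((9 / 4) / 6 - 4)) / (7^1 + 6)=8163 / 208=39.25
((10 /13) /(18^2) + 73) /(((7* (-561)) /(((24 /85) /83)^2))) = -4919776 /22868664293475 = -0.00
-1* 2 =-2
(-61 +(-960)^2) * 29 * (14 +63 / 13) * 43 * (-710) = -199896231185350 / 13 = -15376633168103.85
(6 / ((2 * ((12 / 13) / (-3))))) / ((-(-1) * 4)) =-2.44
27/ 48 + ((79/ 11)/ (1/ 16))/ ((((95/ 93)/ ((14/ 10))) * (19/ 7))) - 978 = -919.42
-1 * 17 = -17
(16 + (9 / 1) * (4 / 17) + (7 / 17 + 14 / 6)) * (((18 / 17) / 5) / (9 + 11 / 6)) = 38304 / 93925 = 0.41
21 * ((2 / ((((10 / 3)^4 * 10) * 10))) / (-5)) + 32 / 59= 79899641 / 147500000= 0.54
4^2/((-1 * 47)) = -16/47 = -0.34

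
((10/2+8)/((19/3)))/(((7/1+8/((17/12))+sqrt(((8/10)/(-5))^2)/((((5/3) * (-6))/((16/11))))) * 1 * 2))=911625/11213078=0.08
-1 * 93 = -93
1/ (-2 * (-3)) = 1/ 6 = 0.17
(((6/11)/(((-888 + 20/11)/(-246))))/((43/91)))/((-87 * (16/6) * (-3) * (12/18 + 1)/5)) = 33579/24311512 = 0.00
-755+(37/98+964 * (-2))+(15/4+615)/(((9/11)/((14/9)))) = -1506.23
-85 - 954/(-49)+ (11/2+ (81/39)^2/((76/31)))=-36673275/629356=-58.27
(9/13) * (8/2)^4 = 2304/13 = 177.23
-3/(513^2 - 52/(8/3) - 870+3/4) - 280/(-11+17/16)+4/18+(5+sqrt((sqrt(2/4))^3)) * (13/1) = 13 * 2^(1/4)/2+5193264883/55603413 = 101.13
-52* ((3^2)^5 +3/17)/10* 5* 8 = -208797888/17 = -12282228.71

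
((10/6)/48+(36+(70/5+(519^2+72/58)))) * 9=1125065665/464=2424710.48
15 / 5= 3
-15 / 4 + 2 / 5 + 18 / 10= -31 / 20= -1.55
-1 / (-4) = 1 / 4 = 0.25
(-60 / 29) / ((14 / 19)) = -570 / 203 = -2.81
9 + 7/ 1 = 16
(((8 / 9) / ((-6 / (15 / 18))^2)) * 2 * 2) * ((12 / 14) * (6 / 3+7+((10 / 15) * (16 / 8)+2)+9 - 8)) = 4000 / 5103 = 0.78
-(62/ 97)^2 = -3844/ 9409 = -0.41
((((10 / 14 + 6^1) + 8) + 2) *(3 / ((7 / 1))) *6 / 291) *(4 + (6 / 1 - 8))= 1404 / 4753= 0.30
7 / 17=0.41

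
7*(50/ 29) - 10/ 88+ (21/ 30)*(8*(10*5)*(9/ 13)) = 205.80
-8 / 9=-0.89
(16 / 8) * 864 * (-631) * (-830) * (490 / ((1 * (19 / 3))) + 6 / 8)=1343254324320 / 19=70697596016.84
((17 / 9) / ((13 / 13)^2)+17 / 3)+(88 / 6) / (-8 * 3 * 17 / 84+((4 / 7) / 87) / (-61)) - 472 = -379575614 / 811989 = -467.46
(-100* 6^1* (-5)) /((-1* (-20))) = 150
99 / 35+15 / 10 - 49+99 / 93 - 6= -49.61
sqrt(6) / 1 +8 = sqrt(6) +8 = 10.45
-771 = -771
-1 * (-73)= 73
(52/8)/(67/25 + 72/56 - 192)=-2275/65812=-0.03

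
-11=-11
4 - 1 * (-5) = 9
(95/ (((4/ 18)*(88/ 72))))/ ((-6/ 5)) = -12825/ 44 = -291.48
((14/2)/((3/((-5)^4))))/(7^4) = 625/1029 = 0.61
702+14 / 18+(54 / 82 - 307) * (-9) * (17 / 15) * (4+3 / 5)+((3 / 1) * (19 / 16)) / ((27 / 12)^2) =83451322 / 5535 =15077.02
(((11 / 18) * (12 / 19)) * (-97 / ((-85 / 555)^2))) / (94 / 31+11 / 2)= -543388956 / 2904739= -187.07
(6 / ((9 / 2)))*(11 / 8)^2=121 / 48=2.52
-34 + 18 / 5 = -30.40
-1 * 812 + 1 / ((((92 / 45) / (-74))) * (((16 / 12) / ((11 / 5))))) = -160397 / 184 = -871.72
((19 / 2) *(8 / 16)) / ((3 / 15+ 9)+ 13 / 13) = 95 / 204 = 0.47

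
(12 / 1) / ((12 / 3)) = 3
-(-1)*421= 421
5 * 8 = 40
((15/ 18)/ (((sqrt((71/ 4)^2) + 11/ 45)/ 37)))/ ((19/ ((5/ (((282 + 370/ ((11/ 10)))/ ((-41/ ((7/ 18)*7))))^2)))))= 11151087750/ 41685605690701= 0.00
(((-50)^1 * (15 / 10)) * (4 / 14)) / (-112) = 75 / 392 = 0.19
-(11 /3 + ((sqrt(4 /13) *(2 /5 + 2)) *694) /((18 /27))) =-1389.53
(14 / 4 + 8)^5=6436343 / 32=201135.72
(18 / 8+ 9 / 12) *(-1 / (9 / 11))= -3.67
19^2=361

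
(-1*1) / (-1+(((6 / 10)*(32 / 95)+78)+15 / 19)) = -475 / 37046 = -0.01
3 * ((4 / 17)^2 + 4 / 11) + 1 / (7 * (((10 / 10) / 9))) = 56583 / 22253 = 2.54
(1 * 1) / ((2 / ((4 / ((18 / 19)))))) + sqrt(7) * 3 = 10.05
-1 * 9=-9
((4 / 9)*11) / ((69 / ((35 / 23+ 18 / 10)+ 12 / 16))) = 20603 / 71415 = 0.29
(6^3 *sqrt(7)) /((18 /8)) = 96 *sqrt(7) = 253.99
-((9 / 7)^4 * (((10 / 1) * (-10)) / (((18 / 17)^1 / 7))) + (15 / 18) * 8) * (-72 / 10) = -4445016 / 343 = -12959.23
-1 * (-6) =6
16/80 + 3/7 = 22/35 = 0.63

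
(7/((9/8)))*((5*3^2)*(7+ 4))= 3080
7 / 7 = 1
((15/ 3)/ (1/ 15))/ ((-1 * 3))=-25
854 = 854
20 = 20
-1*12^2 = -144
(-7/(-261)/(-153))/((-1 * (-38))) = -0.00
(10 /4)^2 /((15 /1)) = 5 /12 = 0.42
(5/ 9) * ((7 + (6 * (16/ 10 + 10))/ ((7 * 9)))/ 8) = 851/ 1512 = 0.56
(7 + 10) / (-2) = -17 / 2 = -8.50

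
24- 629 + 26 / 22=-603.82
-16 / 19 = -0.84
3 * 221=663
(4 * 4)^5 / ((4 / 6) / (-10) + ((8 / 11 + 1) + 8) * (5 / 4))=692060160 / 7981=86713.46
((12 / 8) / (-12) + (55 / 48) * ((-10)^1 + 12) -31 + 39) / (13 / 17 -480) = -1037 / 48882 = -0.02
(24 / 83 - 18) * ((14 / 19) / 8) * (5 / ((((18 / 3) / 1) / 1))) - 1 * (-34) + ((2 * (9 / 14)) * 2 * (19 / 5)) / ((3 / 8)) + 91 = 33050271 / 220780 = 149.70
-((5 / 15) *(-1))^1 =1 / 3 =0.33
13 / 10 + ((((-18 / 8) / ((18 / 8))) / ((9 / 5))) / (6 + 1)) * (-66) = 1373 / 210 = 6.54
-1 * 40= -40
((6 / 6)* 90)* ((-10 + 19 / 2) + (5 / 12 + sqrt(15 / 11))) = -15 / 2 + 90* sqrt(165) / 11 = 97.60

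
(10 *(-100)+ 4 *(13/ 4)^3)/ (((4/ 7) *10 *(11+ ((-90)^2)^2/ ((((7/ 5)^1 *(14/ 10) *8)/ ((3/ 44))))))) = -52078719/ 98418794560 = -0.00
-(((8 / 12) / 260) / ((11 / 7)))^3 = -343 / 78953589000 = -0.00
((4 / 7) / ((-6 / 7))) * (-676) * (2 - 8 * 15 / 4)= -37856 / 3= -12618.67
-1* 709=-709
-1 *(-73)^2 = -5329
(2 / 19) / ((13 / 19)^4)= 0.48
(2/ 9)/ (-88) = -1/ 396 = -0.00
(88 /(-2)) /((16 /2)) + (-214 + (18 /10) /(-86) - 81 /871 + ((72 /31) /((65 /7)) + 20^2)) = 180.64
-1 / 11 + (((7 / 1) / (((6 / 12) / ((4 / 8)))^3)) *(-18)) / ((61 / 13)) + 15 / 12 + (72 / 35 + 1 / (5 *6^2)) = -9989393 / 422730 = -23.63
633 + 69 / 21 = 4454 / 7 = 636.29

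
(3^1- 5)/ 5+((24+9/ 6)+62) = 871/ 10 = 87.10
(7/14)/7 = 1/14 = 0.07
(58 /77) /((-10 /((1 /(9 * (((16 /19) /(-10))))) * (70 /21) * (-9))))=-2.98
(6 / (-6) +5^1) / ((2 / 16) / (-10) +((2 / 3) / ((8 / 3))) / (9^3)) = -233280 / 709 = -329.03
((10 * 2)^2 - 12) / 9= 388 / 9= 43.11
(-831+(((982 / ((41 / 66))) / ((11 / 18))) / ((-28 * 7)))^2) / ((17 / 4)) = -154.55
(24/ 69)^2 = 64/ 529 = 0.12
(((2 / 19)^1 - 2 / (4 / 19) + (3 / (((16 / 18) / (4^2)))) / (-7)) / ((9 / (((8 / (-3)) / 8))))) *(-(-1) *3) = 1517 / 798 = 1.90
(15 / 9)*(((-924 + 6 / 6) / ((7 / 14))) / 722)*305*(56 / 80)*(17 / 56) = -4785755 / 17328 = -276.19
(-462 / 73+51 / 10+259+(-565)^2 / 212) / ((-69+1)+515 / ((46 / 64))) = 1046219883 / 384733360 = 2.72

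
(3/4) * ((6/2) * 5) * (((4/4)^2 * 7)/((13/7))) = 2205/52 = 42.40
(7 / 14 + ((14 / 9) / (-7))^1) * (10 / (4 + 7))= 25 / 99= 0.25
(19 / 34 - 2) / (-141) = 49 / 4794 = 0.01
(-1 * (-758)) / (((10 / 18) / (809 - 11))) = 1088791.20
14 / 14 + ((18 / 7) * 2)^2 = 1345 / 49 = 27.45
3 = 3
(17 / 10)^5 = 1419857 / 100000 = 14.20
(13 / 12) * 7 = 7.58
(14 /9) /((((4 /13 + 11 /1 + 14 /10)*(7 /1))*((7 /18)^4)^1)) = 758160 /991613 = 0.76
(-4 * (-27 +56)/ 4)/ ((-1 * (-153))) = -29/ 153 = -0.19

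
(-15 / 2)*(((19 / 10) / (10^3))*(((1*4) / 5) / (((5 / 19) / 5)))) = -0.22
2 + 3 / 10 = 23 / 10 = 2.30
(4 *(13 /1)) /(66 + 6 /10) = 260 /333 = 0.78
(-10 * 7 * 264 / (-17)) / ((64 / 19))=21945 / 68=322.72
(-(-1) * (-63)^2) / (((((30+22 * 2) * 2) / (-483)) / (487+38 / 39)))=-12160980279 / 1924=-6320675.82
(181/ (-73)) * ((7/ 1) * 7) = -8869/ 73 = -121.49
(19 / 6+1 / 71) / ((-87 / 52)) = -1.90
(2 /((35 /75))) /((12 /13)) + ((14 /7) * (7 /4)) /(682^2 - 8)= 30232589 /6511624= 4.64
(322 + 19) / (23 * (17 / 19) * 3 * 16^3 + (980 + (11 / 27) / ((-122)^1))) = 21341826 / 15887712823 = 0.00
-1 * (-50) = 50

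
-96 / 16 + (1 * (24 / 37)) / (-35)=-7794 / 1295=-6.02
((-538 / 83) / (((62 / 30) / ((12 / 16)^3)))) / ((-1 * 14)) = 108945 / 1152704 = 0.09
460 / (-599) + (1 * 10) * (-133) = -797130 / 599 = -1330.77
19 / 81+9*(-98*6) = -428633 / 81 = -5291.77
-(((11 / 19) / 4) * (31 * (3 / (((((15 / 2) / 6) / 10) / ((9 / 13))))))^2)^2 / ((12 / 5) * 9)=-703839144000960 / 10310521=-68264168.61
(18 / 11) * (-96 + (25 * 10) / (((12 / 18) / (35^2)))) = 8267022 / 11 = 751547.45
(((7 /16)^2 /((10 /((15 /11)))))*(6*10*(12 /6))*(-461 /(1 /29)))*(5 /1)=-147393225 /704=-209365.38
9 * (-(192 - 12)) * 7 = -11340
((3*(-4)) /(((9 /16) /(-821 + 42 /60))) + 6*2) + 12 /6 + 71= 263771 /15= 17584.73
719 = 719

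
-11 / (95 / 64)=-704 / 95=-7.41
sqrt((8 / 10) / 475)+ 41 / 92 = 2 * sqrt(95) / 475+ 41 / 92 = 0.49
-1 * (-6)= 6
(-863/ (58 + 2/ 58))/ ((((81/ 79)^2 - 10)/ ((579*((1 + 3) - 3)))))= 30145346851/ 31331289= 962.15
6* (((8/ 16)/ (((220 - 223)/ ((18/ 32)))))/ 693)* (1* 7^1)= -1/ 176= -0.01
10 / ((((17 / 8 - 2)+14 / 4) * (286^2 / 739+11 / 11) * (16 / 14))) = 10346 / 478703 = 0.02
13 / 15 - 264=-3947 / 15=-263.13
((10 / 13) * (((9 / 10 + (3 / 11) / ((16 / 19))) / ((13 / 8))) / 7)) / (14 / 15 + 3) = 0.02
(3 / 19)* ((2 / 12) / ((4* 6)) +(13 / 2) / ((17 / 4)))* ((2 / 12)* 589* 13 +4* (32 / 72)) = 86514283 / 279072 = 310.01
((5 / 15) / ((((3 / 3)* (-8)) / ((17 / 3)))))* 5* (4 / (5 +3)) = -85 / 144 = -0.59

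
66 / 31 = 2.13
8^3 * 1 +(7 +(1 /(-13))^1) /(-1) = 6566 /13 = 505.08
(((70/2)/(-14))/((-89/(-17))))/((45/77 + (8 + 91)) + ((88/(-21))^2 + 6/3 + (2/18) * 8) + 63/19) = -51205/13226646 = -0.00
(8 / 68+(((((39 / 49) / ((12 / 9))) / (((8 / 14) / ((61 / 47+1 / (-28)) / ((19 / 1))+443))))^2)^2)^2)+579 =135444850918463051192683010362497841435973572919606896859517352200922627697 / 64308595484133150503918791432808184440805898166730752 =2106170254517241596953.10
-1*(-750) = 750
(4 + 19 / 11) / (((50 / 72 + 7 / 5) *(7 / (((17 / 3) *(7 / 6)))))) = 10710 / 4147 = 2.58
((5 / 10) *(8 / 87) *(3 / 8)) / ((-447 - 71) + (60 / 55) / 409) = -4499 / 135167260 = -0.00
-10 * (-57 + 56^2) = -30790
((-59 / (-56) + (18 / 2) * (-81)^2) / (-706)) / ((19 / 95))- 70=-19301535 / 39536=-488.20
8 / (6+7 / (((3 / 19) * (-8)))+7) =192 / 179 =1.07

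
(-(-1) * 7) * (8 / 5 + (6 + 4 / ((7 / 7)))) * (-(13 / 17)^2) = -68614 / 1445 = -47.48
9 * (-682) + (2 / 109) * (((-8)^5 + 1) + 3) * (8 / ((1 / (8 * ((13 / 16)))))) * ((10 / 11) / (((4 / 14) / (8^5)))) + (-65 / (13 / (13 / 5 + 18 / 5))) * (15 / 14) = -54711307511923 / 16786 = -3259341565.11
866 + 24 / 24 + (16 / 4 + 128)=999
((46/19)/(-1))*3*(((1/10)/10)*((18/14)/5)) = -621/33250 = -0.02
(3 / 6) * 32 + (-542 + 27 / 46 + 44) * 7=-159431 / 46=-3465.89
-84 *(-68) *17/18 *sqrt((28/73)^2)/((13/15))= 2265760/949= 2387.52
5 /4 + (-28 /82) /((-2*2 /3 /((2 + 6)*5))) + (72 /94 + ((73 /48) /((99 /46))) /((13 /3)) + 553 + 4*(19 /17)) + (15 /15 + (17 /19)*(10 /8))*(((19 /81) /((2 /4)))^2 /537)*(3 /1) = 25082766421231681 /44012874072024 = 569.90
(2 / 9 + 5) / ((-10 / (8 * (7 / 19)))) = -1316 / 855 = -1.54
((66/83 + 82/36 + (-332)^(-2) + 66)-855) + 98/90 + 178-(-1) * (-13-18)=-1054576073/1653360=-637.84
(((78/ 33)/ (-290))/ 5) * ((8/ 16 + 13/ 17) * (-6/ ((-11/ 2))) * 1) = -3354/ 1491325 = -0.00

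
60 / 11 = 5.45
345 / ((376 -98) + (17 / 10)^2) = 11500 / 9363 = 1.23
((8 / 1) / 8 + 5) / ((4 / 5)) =7.50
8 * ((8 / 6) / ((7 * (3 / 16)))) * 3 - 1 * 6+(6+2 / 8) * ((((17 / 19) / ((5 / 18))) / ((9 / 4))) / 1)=10904 / 399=27.33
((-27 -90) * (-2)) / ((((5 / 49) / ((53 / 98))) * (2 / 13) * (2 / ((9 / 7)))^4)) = 1376.78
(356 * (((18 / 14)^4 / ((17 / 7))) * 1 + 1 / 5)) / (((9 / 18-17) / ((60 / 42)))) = -55017664 / 1346961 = -40.85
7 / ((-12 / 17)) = -119 / 12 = -9.92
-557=-557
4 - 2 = 2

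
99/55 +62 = 319/5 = 63.80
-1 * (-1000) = 1000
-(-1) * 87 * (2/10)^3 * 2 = 174/125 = 1.39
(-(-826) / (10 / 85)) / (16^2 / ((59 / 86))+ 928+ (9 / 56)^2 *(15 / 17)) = 22083909568 / 4092727301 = 5.40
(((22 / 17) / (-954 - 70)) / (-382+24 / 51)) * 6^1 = 11 / 553472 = 0.00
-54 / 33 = -18 / 11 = -1.64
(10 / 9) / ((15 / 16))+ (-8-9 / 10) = -2083 / 270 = -7.71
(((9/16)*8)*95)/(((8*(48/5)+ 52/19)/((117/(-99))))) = -1055925/166232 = -6.35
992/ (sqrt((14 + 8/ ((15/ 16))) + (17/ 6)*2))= 186.80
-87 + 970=883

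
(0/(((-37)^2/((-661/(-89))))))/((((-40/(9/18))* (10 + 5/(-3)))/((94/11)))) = 0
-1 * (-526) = 526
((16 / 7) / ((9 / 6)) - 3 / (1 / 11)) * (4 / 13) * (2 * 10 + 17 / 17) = -2644 / 13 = -203.38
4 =4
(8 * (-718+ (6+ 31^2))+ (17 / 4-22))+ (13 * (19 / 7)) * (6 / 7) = 392881 / 196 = 2004.49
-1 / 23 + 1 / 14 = 9 / 322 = 0.03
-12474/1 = -12474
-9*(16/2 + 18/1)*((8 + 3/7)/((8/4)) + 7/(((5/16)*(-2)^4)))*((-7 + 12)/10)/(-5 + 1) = 45981/280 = 164.22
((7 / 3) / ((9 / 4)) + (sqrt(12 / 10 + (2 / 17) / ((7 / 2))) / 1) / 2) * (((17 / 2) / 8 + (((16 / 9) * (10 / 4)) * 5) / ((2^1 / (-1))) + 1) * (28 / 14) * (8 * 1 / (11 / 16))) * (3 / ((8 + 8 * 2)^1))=-72968 / 2673-1303 * sqrt(436730) / 58905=-41.92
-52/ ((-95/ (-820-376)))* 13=-808496/ 95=-8510.48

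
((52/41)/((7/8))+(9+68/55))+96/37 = 8340417/584045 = 14.28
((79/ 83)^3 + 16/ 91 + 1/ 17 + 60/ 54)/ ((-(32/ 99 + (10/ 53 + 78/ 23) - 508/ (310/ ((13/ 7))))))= -18267174747239660/ 7113971223551153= -2.57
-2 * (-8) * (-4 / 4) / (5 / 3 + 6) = -48 / 23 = -2.09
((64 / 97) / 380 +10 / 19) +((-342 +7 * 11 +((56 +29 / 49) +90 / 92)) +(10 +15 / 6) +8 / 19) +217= 239061437 / 10385305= 23.02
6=6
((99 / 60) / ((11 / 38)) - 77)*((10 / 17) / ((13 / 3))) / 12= -713 / 884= -0.81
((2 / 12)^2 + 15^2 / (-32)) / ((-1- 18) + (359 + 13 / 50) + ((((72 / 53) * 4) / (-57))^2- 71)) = -51133420825 / 1965974758128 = -0.03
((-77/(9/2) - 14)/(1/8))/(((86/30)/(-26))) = 291200/129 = 2257.36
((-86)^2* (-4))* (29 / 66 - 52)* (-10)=-15253689.70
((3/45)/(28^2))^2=0.00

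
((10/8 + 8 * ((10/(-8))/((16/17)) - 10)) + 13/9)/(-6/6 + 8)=-6331/504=-12.56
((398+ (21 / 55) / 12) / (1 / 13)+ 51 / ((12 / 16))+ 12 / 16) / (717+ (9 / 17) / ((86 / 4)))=210801394 / 28827975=7.31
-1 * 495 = -495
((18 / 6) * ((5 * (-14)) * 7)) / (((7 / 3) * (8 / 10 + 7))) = -1050 / 13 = -80.77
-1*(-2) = 2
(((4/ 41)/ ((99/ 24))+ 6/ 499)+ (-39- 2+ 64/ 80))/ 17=-135584117/ 57387495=-2.36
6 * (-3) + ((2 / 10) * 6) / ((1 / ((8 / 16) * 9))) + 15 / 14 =-807 / 70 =-11.53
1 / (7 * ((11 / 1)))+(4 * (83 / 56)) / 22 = 87 / 308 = 0.28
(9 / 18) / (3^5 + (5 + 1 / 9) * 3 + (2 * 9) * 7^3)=3 / 38594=0.00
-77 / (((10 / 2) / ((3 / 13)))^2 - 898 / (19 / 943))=0.00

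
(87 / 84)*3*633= 55071 / 28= 1966.82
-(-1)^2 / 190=-1 / 190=-0.01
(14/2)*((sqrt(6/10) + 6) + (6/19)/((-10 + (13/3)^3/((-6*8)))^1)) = 7*sqrt(15)/5 + 12040854/287983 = 47.23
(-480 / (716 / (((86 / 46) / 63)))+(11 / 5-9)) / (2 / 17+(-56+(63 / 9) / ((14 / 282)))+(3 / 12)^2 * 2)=-400946768 / 5011480005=-0.08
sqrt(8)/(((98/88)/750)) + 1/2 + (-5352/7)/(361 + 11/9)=-18379/11410 + 66000 * sqrt(2)/49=1903.25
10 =10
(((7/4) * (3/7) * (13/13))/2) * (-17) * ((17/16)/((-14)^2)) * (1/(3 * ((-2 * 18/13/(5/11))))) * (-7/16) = -18785/22708224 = -0.00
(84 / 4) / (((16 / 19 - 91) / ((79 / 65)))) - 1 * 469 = -17417442 / 37115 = -469.28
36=36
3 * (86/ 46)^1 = 5.61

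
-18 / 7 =-2.57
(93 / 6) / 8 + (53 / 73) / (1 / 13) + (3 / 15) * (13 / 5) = 347359 / 29200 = 11.90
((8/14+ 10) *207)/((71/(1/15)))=5106/2485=2.05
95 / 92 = 1.03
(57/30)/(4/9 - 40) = -171/3560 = -0.05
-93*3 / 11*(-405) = 112995 / 11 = 10272.27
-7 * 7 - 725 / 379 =-19296 / 379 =-50.91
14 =14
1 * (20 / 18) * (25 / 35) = 50 / 63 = 0.79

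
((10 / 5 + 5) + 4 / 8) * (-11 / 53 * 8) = -660 / 53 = -12.45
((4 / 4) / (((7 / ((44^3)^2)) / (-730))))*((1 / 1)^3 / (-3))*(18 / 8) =567547405165.71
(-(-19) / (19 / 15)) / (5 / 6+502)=0.03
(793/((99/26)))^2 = 425101924/9801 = 43373.32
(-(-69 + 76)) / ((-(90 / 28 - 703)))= -98 / 9797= -0.01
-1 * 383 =-383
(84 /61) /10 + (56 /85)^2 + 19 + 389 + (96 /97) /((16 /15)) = 17506240492 /42750325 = 409.50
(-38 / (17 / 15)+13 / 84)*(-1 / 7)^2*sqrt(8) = -47659*sqrt(2) / 34986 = -1.93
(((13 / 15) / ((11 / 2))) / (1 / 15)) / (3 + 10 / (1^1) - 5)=13 / 44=0.30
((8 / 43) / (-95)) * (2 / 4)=-4 / 4085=-0.00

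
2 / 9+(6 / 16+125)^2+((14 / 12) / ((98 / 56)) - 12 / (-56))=63383015 / 4032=15719.99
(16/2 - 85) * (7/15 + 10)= -12089/15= -805.93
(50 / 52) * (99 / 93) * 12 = 4950 / 403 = 12.28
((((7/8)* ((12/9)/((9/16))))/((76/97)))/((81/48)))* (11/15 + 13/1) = 4475968/207765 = 21.54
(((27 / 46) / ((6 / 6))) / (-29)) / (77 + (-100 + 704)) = -9 / 302818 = -0.00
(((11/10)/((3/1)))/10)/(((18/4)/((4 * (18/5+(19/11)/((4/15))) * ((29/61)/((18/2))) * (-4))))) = -42862/617625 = -0.07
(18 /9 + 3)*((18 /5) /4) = 9 /2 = 4.50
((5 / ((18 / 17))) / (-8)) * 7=-595 / 144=-4.13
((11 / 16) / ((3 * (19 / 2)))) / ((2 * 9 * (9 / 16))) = 11 / 4617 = 0.00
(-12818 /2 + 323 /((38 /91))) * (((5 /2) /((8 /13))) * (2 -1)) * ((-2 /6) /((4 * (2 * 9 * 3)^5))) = 244205 /58773123072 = 0.00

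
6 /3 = 2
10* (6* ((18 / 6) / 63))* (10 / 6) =100 / 21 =4.76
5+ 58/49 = 303/49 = 6.18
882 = 882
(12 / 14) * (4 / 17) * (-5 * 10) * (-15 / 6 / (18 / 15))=2500 / 119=21.01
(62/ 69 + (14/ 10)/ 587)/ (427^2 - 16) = 182453/ 36921117195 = 0.00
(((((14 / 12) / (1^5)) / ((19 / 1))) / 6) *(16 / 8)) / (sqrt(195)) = 7 *sqrt(195) / 66690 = 0.00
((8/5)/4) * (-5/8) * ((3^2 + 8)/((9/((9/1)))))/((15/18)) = -51/10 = -5.10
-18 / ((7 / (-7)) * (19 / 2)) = 36 / 19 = 1.89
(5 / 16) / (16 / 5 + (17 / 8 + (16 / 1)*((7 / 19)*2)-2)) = 475 / 22974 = 0.02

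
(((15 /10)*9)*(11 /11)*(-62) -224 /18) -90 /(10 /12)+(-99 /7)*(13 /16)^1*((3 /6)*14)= -149455 /144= -1037.88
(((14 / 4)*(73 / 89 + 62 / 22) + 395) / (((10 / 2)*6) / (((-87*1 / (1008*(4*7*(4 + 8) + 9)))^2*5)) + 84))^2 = 7043558872883569 / 389387631635918857390733361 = 0.00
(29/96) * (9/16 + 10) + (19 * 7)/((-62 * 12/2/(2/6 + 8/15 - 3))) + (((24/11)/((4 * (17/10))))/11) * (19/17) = 99557352877/24976258560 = 3.99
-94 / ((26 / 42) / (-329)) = 649446 / 13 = 49957.38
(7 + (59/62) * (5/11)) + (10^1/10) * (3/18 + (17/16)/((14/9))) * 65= 14359399/229152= 62.66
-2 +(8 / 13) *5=14 / 13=1.08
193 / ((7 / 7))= 193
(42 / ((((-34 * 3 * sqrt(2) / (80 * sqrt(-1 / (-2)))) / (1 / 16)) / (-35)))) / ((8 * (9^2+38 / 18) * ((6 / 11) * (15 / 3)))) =735 / 36992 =0.02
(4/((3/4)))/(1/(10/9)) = 160/27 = 5.93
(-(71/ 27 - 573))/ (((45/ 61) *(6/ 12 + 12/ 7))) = 2630320/ 7533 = 349.17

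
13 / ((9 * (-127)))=-13 / 1143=-0.01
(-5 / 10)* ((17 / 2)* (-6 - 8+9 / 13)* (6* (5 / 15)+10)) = 8823 / 13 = 678.69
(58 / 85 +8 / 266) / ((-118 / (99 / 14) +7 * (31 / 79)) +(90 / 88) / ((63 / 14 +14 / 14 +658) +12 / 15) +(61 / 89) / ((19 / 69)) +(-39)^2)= 10640453199948 / 22545856197668575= 0.00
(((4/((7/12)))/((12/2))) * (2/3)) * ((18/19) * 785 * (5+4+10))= 75360/7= 10765.71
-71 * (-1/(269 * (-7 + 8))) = 71/269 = 0.26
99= 99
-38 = -38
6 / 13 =0.46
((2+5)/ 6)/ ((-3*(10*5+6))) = -1/ 144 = -0.01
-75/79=-0.95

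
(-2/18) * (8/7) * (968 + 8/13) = -123.00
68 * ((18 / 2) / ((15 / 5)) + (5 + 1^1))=612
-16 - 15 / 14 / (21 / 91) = -289 / 14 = -20.64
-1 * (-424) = 424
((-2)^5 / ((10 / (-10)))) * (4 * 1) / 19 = 128 / 19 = 6.74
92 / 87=1.06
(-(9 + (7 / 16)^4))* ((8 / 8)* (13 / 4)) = -7698925 / 262144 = -29.37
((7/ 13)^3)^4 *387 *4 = 21426312587148/ 23298085122481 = 0.92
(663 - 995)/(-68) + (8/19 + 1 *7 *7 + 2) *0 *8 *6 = 83/17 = 4.88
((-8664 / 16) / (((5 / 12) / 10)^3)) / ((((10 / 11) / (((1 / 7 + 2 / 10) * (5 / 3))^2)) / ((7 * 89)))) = -58627971072 / 35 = -1675084887.77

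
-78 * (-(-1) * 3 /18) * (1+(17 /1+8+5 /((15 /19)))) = -1261 /3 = -420.33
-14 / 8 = -7 / 4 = -1.75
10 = 10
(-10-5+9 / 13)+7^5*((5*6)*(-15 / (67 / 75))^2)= 8295829321296 / 58357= 142156542.00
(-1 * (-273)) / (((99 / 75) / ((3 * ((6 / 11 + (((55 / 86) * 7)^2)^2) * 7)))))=11561806158609525 / 6618798736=1746813.38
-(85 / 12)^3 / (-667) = 614125 / 1152576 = 0.53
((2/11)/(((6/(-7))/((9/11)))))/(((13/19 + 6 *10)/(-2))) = 798/139513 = 0.01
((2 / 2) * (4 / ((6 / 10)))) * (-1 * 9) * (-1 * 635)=38100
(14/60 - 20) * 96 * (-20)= 37952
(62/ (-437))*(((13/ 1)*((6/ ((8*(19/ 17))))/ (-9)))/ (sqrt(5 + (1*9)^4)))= 6851*sqrt(134)/ 46729284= 0.00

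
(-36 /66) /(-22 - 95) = 2 /429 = 0.00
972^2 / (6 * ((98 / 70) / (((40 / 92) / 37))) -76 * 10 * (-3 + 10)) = -23619600 / 115129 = -205.16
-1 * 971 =-971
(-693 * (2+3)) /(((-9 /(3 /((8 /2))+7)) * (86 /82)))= 2844.97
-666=-666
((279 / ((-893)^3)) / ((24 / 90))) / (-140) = 837 / 79757659184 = 0.00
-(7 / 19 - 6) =107 / 19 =5.63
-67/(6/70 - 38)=2345/1327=1.77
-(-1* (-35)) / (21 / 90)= -150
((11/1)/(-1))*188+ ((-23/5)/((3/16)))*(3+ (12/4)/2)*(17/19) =-2166.78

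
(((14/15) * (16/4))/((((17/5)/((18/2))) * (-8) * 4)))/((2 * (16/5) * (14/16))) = -15/272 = -0.06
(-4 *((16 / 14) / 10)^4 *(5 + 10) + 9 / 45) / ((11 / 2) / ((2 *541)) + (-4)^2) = 123246292 / 10394829375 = 0.01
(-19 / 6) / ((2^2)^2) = -19 / 96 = -0.20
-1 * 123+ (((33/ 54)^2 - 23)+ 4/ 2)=-143.63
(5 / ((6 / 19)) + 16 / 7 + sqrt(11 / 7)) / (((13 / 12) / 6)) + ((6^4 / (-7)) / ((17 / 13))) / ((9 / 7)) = -15108 / 1547 + 72 * sqrt(77) / 91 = -2.82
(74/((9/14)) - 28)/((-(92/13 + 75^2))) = -10192/658953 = -0.02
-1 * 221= -221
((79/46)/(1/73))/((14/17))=98039/644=152.23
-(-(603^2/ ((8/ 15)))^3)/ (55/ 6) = 97348418483507946225/ 2816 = 34569750881927537.72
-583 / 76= -7.67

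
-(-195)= 195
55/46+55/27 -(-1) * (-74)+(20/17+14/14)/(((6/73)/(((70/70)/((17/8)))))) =-20928221/358938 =-58.31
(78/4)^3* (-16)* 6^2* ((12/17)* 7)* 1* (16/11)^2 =-91842895872/2057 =-44648952.78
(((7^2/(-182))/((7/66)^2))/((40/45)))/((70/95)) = -186219/5096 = -36.54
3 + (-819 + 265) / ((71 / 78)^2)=-3355413 / 5041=-665.62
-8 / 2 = -4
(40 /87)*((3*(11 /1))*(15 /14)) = 3300 /203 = 16.26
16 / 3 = 5.33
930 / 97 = 9.59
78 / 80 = 0.98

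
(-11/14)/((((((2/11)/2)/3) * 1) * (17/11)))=-3993/238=-16.78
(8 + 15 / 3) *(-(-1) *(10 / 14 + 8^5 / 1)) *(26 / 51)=4560634 / 21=217173.05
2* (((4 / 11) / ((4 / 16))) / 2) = 16 / 11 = 1.45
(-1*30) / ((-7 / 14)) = 60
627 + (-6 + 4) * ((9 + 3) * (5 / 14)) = 4329 / 7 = 618.43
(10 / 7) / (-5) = -0.29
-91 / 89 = -1.02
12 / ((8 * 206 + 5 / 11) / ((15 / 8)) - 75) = 1980 / 132689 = 0.01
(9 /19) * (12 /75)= 36 /475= 0.08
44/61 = 0.72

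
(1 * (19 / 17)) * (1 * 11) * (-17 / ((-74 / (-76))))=-7942 / 37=-214.65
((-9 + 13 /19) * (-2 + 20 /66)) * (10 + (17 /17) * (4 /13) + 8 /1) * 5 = 10529120 /8151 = 1291.76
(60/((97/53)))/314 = 1590/15229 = 0.10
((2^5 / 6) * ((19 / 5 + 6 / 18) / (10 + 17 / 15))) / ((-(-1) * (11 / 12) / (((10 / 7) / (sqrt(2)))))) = 19840 * sqrt(2) / 12859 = 2.18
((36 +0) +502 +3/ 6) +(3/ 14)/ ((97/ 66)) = 731481/ 1358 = 538.65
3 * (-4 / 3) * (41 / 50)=-82 / 25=-3.28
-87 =-87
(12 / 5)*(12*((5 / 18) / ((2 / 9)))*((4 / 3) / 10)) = 24 / 5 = 4.80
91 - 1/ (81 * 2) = 90.99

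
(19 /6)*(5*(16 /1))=760 /3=253.33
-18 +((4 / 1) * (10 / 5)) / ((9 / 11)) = -74 / 9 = -8.22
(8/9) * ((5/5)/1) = 8/9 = 0.89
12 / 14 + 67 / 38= 697 / 266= 2.62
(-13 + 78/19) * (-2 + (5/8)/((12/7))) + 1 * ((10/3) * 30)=208933/1824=114.55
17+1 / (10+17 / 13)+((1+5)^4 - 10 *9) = 179794 / 147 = 1223.09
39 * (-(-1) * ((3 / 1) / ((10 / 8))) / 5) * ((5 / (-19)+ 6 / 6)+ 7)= 68796 / 475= 144.83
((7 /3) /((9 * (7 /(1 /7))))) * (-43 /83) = -43 /15687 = -0.00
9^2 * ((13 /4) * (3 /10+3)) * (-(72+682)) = -13100373 /20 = -655018.65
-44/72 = -11/18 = -0.61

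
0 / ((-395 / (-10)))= 0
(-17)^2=289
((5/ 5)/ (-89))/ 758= -1/ 67462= -0.00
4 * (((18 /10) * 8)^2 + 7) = 21436 /25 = 857.44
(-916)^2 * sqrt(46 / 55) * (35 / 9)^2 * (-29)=-5961492880 * sqrt(2530) / 891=-336540694.13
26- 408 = -382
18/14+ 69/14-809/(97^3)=79391225/12777422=6.21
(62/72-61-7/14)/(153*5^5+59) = -2183/17214624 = -0.00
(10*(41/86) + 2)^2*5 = 423405/1849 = 228.99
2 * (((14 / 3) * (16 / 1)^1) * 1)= 448 / 3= 149.33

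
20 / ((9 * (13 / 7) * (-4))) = -35 / 117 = -0.30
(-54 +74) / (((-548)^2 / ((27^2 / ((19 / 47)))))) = 171315 / 1426444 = 0.12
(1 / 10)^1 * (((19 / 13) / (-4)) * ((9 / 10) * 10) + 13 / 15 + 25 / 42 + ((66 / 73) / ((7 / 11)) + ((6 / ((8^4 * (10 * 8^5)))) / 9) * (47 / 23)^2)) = -82031210712431 / 2021403540848640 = -0.04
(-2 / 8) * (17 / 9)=-0.47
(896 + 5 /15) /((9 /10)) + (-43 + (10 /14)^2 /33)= 13868156 /14553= 952.94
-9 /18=-1 /2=-0.50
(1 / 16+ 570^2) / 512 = 5198401 / 8192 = 634.57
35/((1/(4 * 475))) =66500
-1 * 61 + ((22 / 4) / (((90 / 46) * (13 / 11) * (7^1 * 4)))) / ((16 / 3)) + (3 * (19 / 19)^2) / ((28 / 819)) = 4676543 / 174720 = 26.77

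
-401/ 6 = -66.83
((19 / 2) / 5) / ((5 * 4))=19 / 200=0.10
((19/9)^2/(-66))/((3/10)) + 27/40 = 144313/320760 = 0.45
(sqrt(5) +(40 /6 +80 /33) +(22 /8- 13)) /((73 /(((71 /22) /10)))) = -3621 /706640 +71 * sqrt(5) /16060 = 0.00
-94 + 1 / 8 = -751 / 8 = -93.88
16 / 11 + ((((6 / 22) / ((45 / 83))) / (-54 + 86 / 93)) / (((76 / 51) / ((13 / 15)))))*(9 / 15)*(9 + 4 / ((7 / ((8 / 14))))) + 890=22530545052157 / 25274788000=891.42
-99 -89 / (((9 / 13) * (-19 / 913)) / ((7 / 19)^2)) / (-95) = -107.83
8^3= 512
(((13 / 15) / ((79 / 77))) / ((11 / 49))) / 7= 637 / 1185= 0.54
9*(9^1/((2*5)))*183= 14823/10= 1482.30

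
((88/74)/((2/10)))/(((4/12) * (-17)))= -660/629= -1.05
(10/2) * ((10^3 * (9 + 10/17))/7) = 815000/119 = 6848.74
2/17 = 0.12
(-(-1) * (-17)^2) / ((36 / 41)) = 11849 / 36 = 329.14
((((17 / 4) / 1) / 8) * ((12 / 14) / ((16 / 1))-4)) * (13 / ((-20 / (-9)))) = -439569 / 35840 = -12.26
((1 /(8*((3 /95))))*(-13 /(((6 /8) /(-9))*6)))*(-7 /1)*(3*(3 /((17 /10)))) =-129675 /34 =-3813.97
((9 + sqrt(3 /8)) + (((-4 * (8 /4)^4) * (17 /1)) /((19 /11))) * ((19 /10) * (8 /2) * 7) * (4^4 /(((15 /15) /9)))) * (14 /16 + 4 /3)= -6820035813 /40 + 53 * sqrt(6) /96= -170500893.97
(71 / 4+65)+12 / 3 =347 / 4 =86.75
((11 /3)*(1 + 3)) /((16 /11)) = 121 /12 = 10.08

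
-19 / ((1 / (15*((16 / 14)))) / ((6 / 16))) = -855 / 7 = -122.14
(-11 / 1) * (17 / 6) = -187 / 6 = -31.17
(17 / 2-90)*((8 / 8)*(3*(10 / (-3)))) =815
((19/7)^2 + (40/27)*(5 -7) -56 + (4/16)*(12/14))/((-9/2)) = 135955/11907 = 11.42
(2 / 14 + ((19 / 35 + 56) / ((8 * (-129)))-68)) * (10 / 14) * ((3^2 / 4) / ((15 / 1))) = -7.28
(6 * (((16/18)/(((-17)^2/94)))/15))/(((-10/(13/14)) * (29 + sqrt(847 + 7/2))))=283504/8648325 - 4888 * sqrt(42)/960925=-0.00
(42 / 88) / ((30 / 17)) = 119 / 440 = 0.27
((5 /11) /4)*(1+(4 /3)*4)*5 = 475 /132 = 3.60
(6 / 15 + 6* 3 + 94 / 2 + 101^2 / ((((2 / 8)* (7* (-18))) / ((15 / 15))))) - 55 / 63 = -9076 / 35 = -259.31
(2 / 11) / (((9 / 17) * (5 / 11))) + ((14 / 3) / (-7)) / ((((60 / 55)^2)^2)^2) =1364768539 / 3224862720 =0.42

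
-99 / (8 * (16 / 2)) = -99 / 64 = -1.55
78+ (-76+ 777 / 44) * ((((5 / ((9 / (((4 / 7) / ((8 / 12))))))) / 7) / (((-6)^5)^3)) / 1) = 78.00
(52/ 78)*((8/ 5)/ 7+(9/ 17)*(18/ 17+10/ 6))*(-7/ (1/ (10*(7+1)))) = -541024/ 867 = -624.02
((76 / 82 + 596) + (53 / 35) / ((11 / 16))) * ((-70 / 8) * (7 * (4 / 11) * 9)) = -595807254 / 4961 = -120098.22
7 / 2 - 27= -47 / 2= -23.50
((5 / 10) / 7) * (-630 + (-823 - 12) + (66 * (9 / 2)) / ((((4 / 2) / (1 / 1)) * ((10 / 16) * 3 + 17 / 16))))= -9497 / 94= -101.03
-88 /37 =-2.38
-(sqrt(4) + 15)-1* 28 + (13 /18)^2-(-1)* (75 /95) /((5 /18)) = -256313 /6156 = -41.64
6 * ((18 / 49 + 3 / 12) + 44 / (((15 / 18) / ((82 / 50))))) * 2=6409887 / 6125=1046.51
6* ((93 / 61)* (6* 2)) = 6696 / 61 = 109.77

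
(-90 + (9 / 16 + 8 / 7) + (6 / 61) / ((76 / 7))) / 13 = -11460175 / 1687504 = -6.79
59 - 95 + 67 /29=-977 /29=-33.69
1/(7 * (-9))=-1/63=-0.02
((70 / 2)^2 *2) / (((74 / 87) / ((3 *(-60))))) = -19183500 / 37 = -518472.97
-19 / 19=-1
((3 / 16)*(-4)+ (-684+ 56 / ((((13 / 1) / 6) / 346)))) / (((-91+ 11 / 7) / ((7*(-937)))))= 19715822721 / 32552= 605671.62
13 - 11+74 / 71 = 216 / 71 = 3.04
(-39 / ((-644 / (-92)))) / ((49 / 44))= -1716 / 343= -5.00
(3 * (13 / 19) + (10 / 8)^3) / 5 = 4871 / 6080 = 0.80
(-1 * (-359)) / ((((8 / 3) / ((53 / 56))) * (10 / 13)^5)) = 21193775733 / 44800000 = 473.08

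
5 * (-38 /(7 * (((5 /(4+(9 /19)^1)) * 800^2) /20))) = -17 /22400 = -0.00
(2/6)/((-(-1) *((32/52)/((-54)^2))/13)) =41067/2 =20533.50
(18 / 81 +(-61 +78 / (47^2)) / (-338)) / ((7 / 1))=2705323 / 47038446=0.06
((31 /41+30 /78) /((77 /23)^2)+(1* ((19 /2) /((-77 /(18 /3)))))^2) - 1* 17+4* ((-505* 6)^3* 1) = -351638595115425320 /3160157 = -111272508016.35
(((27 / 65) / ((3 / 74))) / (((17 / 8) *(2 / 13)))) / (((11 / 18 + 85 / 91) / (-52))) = -226908864 / 215135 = -1054.73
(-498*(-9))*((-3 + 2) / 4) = -2241 / 2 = -1120.50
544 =544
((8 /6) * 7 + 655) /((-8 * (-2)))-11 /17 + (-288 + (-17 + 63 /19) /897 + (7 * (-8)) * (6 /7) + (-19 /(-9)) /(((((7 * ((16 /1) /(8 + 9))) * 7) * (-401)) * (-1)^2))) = -775485597343 /2627503578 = -295.14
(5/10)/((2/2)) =1/2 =0.50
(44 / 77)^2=16 / 49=0.33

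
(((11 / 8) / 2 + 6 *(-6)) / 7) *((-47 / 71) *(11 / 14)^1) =2.62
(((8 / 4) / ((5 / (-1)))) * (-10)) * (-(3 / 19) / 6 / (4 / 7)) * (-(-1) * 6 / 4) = -0.28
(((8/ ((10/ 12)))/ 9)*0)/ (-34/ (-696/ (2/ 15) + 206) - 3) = 0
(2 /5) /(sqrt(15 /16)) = 8 * sqrt(15) /75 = 0.41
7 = 7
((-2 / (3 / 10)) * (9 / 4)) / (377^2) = -0.00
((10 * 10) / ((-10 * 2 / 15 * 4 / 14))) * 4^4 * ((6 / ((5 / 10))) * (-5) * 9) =36288000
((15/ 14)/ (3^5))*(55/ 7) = 275/ 7938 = 0.03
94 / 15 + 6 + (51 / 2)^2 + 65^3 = 16517251 / 60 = 275287.52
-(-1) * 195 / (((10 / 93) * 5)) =362.70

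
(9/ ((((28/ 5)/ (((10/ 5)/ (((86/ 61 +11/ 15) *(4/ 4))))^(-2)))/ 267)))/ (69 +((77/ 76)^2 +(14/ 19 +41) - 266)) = -123552744209/ 38674194895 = -3.19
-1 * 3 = -3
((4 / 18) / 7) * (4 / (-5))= -8 / 315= -0.03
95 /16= 5.94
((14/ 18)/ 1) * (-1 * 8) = -56/ 9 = -6.22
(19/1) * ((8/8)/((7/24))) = 456/7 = 65.14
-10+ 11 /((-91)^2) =-10.00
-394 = -394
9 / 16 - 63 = -62.44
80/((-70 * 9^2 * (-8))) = 1/567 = 0.00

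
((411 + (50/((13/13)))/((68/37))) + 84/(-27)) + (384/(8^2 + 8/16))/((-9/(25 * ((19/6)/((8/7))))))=15366131/39474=389.27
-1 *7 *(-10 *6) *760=319200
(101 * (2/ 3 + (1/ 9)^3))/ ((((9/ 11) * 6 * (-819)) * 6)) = -541057/ 193444524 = -0.00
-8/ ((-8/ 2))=2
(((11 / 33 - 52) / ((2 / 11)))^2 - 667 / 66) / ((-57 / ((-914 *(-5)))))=-73058928805 / 11286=-6473412.09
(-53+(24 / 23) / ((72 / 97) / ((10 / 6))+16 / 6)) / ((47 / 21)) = -306327 / 13018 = -23.53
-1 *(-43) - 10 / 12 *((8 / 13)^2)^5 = 42.99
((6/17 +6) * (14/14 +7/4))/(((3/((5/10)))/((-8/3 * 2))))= -264/17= -15.53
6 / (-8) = -3 / 4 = -0.75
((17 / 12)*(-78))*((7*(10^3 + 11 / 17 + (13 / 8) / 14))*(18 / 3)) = -4644541.69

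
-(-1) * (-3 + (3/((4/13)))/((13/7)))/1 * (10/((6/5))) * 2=37.50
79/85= 0.93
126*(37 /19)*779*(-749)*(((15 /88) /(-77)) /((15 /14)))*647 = 46313993313 /242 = 191380137.66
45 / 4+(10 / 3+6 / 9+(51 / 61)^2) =237385 / 14884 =15.95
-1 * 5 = -5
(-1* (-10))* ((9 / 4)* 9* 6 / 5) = 243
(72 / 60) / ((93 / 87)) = 174 / 155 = 1.12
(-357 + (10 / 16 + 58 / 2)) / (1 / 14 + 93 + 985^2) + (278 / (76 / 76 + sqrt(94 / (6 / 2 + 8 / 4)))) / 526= -12731299957 / 423961721828 + 139 * sqrt(470) / 23407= 0.10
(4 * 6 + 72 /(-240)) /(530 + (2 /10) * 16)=237 /5332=0.04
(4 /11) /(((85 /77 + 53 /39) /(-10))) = -2730 /1849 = -1.48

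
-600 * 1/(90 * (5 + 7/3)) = -10/11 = -0.91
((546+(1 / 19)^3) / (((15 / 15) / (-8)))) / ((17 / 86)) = -151562960 / 6859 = -22096.95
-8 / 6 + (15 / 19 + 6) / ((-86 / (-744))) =3272 / 57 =57.40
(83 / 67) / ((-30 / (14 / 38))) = -581 / 38190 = -0.02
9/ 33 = 3/ 11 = 0.27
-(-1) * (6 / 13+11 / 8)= 191 / 104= 1.84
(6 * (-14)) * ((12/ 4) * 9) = -2268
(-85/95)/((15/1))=-17/285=-0.06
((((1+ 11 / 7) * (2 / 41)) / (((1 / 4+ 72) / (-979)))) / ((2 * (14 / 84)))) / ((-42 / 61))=4299768 / 580601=7.41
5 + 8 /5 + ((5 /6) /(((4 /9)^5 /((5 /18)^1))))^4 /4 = 44718389960521509717 /5629499534213120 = 7943.58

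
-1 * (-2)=2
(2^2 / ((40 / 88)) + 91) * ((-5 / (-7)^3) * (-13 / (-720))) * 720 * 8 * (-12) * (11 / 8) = -856284 / 343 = -2496.45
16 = 16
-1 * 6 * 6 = -36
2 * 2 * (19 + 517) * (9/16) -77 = 1129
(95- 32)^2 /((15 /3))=3969 /5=793.80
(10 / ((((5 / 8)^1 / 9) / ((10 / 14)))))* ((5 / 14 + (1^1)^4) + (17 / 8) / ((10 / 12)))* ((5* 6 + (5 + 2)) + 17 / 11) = 8349408 / 539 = 15490.55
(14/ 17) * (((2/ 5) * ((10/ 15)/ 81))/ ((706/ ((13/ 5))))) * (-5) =-364/ 7291215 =-0.00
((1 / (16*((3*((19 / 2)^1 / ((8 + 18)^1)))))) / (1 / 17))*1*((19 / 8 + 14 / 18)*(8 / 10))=50167 / 20520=2.44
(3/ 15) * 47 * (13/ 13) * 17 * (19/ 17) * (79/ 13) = 70547/ 65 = 1085.34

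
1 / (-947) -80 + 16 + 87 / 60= -1184717 / 18940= -62.55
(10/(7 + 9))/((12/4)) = 5/24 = 0.21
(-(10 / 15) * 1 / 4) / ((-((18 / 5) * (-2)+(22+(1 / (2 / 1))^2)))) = 10 / 903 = 0.01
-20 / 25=-4 / 5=-0.80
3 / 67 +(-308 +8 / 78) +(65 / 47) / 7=-264484006 / 859677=-307.66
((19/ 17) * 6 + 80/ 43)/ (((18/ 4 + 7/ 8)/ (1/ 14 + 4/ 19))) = 0.45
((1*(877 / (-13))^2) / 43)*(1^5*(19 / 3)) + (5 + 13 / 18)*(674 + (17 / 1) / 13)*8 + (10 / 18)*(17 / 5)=229537536 / 7267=31586.29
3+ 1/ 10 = 31/ 10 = 3.10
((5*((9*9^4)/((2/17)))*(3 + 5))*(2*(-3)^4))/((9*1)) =361379880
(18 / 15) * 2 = 12 / 5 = 2.40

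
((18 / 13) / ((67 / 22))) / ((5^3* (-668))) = -99 / 18182125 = -0.00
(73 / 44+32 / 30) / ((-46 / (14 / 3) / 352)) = -100744 / 1035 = -97.34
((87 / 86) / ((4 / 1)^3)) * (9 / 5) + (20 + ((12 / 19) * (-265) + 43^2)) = 889763997 / 522880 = 1701.66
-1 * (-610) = 610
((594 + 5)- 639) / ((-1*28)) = 1.43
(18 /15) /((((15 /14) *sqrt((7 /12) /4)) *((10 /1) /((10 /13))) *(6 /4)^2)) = 64 *sqrt(21) /2925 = 0.10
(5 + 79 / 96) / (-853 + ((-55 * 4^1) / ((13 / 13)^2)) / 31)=-1333 / 196896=-0.01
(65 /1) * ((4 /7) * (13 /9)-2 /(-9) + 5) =8255 /21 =393.10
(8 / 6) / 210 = 2 / 315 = 0.01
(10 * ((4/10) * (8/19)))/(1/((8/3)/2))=128/57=2.25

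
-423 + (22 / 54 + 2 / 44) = -250993 / 594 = -422.55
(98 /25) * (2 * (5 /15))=196 /75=2.61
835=835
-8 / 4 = -2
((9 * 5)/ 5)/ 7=9/ 7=1.29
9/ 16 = 0.56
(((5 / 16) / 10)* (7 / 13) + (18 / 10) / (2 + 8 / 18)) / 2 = 17233 / 45760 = 0.38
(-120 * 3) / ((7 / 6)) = -2160 / 7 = -308.57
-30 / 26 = -15 / 13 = -1.15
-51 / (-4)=51 / 4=12.75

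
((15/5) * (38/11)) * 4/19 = 24/11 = 2.18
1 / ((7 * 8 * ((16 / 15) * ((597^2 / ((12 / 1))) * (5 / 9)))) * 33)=0.00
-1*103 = -103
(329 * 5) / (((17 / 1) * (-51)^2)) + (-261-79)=-15032135 / 44217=-339.96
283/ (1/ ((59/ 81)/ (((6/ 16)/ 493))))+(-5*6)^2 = 66071668/ 243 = 271899.87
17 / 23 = 0.74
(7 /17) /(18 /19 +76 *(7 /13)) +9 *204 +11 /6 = 484677838 /263721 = 1837.84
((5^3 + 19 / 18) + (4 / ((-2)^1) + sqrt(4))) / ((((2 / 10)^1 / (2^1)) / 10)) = 113450 / 9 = 12605.56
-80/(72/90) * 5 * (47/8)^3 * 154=-999296375/64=-15614005.86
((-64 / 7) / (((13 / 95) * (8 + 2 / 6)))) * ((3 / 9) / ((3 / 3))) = -1216 / 455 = -2.67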